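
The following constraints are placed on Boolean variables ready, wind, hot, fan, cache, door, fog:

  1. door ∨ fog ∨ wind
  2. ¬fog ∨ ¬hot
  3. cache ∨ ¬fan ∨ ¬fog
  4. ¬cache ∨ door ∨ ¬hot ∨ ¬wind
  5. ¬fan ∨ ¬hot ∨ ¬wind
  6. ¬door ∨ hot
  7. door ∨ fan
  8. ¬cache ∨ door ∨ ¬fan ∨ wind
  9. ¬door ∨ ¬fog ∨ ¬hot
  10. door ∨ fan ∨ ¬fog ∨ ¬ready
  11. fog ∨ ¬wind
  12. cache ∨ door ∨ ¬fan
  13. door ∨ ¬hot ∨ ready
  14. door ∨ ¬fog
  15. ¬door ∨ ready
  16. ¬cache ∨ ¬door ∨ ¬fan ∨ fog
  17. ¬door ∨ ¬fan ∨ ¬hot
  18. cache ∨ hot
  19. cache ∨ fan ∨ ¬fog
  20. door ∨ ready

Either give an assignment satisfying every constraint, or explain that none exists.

ready = True, wind = False, hot = True, fan = False, cache = True, door = True, fog = False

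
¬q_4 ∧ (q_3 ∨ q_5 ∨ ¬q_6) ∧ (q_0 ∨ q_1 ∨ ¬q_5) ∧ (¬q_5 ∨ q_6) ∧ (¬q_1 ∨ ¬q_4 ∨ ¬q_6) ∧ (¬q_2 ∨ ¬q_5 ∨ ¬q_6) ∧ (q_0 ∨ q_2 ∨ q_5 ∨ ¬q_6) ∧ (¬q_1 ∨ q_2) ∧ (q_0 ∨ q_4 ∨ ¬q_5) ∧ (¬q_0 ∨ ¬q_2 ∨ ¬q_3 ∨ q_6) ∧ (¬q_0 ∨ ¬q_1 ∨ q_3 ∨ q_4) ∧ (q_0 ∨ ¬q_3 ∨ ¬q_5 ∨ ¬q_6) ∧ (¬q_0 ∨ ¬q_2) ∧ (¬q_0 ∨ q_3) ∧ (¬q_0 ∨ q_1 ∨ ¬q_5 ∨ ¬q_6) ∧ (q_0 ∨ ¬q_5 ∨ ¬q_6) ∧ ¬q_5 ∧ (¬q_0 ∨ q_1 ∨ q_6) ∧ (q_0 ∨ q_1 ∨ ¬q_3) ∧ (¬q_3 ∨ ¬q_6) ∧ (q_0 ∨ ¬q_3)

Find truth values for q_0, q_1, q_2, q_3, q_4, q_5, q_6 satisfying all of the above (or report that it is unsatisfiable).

q_0=F, q_1=T, q_2=T, q_3=F, q_4=F, q_5=F, q_6=F

Unit clause (¬q_4) forces q_4 = False.
Unit clause (¬q_5) forces q_5 = False.
Try q_0 = True:
  (¬q_0 ∨ ¬q_2) forces q_2 = False.
  (¬q_1 ∨ q_2) forces q_1 = False.
  (¬q_0 ∨ q_3) forces q_3 = True.
  (¬q_0 ∨ q_1 ∨ q_6) forces q_6 = True.
  clause (¬q_3 ∨ ¬q_6) is falsified — backtrack.
So q_0 = False.
  then (q_0 ∨ ¬q_3) forces q_3 = False.
  then (q_3 ∨ q_5 ∨ ¬q_6) forces q_6 = False.
Set q_1 = True.
  then (¬q_1 ∨ q_2) forces q_2 = True.
All clauses satisfied.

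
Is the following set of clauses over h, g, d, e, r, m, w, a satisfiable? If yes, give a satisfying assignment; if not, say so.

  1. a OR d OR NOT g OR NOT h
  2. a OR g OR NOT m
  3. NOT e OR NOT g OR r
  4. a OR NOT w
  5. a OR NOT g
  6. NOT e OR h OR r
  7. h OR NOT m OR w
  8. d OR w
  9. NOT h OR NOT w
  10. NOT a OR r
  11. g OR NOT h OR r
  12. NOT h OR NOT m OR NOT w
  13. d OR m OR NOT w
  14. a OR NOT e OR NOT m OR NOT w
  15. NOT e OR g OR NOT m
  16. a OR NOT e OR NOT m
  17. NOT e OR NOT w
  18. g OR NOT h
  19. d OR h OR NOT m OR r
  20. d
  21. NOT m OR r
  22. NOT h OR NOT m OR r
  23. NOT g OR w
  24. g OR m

h = False, g = True, d = True, e = False, r = True, m = True, w = True, a = True

Unit clause (d) forces d = True.
Try h = True:
  (NOT h OR NOT w) forces w = False.
  (g OR NOT h) forces g = True.
  clause (NOT g OR w) is falsified — backtrack.
So h = False.
Set g = True.
  then (a OR NOT g) forces a = True.
  then (NOT a OR r) forces r = True.
  then (NOT g OR w) forces w = True.
  then (NOT e OR NOT w) forces e = False.
Set m = True.
All clauses satisfied.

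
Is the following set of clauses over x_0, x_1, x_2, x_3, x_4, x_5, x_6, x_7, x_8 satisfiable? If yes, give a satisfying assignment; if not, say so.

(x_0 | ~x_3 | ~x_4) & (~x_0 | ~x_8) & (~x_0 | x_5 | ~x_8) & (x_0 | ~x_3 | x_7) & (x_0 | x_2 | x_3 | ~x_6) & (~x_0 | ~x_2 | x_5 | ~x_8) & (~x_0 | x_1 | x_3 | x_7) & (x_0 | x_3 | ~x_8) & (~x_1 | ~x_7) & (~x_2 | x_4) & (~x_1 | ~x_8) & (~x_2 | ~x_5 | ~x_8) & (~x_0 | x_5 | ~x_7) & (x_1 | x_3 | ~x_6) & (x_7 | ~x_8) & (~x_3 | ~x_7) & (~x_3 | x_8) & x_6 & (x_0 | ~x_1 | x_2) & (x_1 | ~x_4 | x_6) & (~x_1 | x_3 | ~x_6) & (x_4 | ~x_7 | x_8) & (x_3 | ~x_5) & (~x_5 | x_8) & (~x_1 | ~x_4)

Case x_3 = True:
  (~x_3 | ~x_7) forces x_7 = False.
  (x_0 | ~x_3 | x_7) forces x_0 = True.
  (~x_0 | ~x_8) forces x_8 = False.
  Clause (~x_3 | x_8) is falsified — contradiction.
Case x_3 = False:
  (x_6) forces x_6 = True.
  (x_1 | x_3 | ~x_6) forces x_1 = True.
  Clause (~x_1 | x_3 | ~x_6) is falsified — contradiction.
Both cases fail, so the formula is unsatisfiable.

No satisfying assignment exists.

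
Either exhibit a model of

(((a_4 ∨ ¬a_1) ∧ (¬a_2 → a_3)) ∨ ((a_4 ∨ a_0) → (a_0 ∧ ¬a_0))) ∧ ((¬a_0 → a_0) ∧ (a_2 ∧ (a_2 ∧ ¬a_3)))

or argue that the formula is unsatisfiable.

a_0 = True; a_1 = False; a_2 = True; a_3 = False; a_4 = False

  ((a_4 ∨ ¬a_1) ∧ (¬a_2 → a_3)) ∨ ((a_4 ∨ a_0) → (a_0 ∧ ¬a_0)) = True
    (a_4 ∨ ¬a_1) ∧ (¬a_2 → a_3) = True
      a_4 ∨ ¬a_1 = True
        ¬a_1 = True
      ¬a_2 → a_3 = True
        ¬a_2 = False
    (a_4 ∨ a_0) → (a_0 ∧ ¬a_0) = False
      a_4 ∨ a_0 = True
      a_0 ∧ ¬a_0 = False
        ¬a_0 = False
  (¬a_0 → a_0) ∧ (a_2 ∧ (a_2 ∧ ¬a_3)) = True
    ¬a_0 → a_0 = True
      ¬a_0 = False
    a_2 ∧ (a_2 ∧ ¬a_3) = True
      a_2 ∧ ¬a_3 = True
        ¬a_3 = True
Both conjuncts True, so the formula holds.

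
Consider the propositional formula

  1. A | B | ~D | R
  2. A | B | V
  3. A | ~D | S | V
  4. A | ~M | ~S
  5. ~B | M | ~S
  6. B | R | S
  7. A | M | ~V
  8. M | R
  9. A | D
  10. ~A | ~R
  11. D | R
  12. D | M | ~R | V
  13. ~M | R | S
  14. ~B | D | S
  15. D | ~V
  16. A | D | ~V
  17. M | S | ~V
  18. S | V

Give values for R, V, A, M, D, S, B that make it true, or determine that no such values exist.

R: True, V: True, A: False, M: True, D: True, S: False, B: False

Set R = True.
  then (~A | ~R) forces A = False.
  then (A | D) forces D = True.
Try V = False:
  (A | B | V) forces B = True.
  (A | ~D | S | V) forces S = True.
  (A | ~M | ~S) forces M = False.
  clause (~B | M | ~S) is falsified — backtrack.
So V = True.
  then (A | M | ~V) forces M = True.
  then (A | ~M | ~S) forces S = False.
Set B = False.
All clauses satisfied.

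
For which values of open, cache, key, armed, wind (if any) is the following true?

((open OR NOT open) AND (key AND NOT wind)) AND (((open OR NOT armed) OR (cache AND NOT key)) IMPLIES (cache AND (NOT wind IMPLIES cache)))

open = False; cache = False; key = True; armed = True; wind = False

  (open OR NOT open) AND (key AND NOT wind) = True
    open OR NOT open = True
      NOT open = True
    key AND NOT wind = True
      NOT wind = True
  ((open OR NOT armed) OR (cache AND NOT key)) IMPLIES (cache AND (NOT wind IMPLIES cache)) = True
    (open OR NOT armed) OR (cache AND NOT key) = False
      open OR NOT armed = False
        NOT armed = False
      cache AND NOT key = False
        NOT key = False
    cache AND (NOT wind IMPLIES cache) = False
      NOT wind IMPLIES cache = False
        NOT wind = True
Both conjuncts True, so the formula holds.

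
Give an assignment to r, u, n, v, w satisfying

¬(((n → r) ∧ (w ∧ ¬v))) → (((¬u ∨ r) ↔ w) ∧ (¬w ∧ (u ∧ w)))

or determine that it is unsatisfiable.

r=T; u=F; n=T; v=F; w=T

  ¬(((n → r) ∧ (w ∧ ¬v))) → (((¬u ∨ r) ↔ w) ∧ (¬w ∧ (u ∧ w))) = True
    ¬(((n → r) ∧ (w ∧ ¬v))) = False
      (n → r) ∧ (w ∧ ¬v) = True
        n → r = True
        w ∧ ¬v = True
          ¬v = True
    ((¬u ∨ r) ↔ w) ∧ (¬w ∧ (u ∧ w)) = False
      (¬u ∨ r) ↔ w = True
        ¬u ∨ r = True
          ¬u = True
      ¬w ∧ (u ∧ w) = False
        ¬w = False
        u ∧ w = False
The formula evaluates to True.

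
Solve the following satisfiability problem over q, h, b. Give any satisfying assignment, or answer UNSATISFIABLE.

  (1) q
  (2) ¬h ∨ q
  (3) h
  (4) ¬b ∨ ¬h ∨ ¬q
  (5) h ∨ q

q: True; h: True; b: False

Unit clause (q) forces q = True.
Unit clause (h) forces h = True.
In (¬b ∨ ¬h ∨ ¬q) only ¬b is left, so b = False.
Check each clause:
  (q): q holds.
  (¬h ∨ q): q holds.
  (h): h holds.
  (¬b ∨ ¬h ∨ ¬q): ¬b holds.
  (h ∨ q): h holds.
All clauses satisfied.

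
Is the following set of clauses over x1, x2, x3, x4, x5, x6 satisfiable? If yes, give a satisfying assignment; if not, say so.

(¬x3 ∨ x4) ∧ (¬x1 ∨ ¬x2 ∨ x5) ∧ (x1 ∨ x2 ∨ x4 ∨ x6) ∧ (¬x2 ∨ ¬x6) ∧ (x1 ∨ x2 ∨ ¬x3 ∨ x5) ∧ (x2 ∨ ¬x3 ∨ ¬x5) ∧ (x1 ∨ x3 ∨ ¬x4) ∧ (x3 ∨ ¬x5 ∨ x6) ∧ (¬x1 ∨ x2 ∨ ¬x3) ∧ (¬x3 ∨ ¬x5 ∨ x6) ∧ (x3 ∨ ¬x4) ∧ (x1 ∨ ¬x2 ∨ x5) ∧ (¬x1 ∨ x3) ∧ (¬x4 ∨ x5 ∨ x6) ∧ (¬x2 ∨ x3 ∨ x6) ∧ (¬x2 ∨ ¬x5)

x1 = False, x2 = False, x3 = False, x4 = False, x5 = False, x6 = True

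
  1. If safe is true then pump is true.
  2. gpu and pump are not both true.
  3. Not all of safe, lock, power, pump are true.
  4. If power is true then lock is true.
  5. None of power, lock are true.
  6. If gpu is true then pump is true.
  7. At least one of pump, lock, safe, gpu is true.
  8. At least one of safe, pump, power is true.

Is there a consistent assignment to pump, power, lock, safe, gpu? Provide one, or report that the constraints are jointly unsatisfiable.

pump=T; power=F; lock=F; safe=T; gpu=F

  (1) safe=T ⇒ pump: T ✓
  (2) gpu=F, pump=T — not both ✓
  (3) {safe, lock, power, pump}: 2/4 true — not all ✓
  (4) power=F ⇒ lock: vacuous ✓
  (5) {power, lock}: 0 true — none ✓
  (6) gpu=F ⇒ pump: vacuous ✓
  (7) {pump, lock, safe, gpu}: 2 true — at least one ✓
  (8) {safe, pump, power}: 2 true — at least one ✓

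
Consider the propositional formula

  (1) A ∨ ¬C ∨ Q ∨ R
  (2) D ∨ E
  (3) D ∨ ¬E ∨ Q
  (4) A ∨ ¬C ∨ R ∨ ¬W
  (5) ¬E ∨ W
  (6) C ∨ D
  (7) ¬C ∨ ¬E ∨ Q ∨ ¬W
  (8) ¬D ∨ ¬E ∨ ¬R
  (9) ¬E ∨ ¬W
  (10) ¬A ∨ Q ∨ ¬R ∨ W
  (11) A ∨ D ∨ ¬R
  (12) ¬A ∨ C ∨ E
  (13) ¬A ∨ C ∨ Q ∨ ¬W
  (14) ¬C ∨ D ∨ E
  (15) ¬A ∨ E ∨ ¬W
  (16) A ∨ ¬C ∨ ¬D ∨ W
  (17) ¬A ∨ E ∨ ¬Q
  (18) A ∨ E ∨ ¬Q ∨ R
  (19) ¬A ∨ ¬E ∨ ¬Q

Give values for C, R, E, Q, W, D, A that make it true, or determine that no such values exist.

C = False, R = False, E = False, Q = False, W = True, D = True, A = False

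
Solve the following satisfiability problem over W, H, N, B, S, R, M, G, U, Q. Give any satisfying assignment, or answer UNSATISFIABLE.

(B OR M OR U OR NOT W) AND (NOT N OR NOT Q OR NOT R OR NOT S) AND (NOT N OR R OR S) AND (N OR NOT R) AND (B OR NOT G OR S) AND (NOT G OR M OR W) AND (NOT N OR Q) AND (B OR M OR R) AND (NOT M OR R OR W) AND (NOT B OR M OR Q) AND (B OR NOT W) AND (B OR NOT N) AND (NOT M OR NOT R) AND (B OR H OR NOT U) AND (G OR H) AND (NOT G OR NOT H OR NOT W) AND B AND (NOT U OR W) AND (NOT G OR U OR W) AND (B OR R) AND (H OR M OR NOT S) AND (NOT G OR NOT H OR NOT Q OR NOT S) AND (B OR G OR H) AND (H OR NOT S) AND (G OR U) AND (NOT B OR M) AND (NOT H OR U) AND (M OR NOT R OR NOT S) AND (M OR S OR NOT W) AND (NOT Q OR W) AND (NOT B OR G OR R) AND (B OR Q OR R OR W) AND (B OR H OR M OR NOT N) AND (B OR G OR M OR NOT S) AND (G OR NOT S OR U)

Unit clause (B) forces B = True.
In (NOT B OR M) only M is left, so M = True.
In (NOT M OR NOT R) only NOT R is left, so R = False.
In (NOT B OR G OR R) only G is left, so G = True.
In (NOT M OR R OR W) only W is left, so W = True.
In (NOT G OR NOT H OR NOT W) only NOT H is left, so H = False.
In (H OR NOT S) only NOT S is left, so S = False.
In (NOT N OR R OR S) only NOT N is left, so N = False.
Set U = True.
Set Q = False.
All clauses satisfied.

W=T, H=F, N=F, B=T, S=F, R=F, M=T, G=T, U=T, Q=F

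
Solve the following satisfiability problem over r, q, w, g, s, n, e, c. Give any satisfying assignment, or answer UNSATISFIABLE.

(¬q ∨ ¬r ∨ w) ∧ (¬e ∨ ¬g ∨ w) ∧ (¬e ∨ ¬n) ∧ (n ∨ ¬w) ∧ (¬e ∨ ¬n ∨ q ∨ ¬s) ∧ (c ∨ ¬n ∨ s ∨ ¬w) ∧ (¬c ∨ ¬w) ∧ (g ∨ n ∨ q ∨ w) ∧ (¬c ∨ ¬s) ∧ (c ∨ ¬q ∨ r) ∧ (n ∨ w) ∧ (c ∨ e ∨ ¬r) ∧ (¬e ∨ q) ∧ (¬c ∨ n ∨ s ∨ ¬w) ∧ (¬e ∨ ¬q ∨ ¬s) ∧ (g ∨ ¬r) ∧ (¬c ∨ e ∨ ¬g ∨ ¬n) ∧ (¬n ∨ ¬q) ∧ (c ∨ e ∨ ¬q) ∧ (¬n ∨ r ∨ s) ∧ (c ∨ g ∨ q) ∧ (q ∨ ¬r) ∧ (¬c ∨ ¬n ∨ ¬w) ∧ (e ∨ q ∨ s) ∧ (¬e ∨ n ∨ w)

Try r = True:
  (g ∨ ¬r) forces g = True.
  (q ∨ ¬r) forces q = True.
  (¬q ∨ ¬r ∨ w) forces w = True.
  (n ∨ ¬w) forces n = True.
  clause (¬n ∨ ¬q) is falsified — backtrack.
So r = False.
Set q = False.
  then (¬e ∨ q) forces e = False.
  then (e ∨ q ∨ s) forces s = True.
  then (¬c ∨ ¬s) forces c = False.
  then (c ∨ g ∨ q) forces g = True.
Set w = False.
  then (n ∨ w) forces n = True.
All clauses satisfied.

r = False, q = False, w = False, g = True, s = True, n = True, e = False, c = False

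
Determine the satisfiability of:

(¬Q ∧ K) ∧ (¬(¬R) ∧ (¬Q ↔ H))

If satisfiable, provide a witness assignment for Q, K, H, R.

Q: False, K: True, H: True, R: True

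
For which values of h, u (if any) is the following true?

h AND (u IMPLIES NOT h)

h: True; u: False

  u IMPLIES NOT h = True
    NOT h = False
Both conjuncts True, so the formula holds.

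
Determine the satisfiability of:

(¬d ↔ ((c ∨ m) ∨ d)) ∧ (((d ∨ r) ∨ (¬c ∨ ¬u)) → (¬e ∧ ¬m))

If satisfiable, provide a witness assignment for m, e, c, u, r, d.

m = False, e = False, c = True, u = True, r = True, d = False

  ¬d ↔ ((c ∨ m) ∨ d) = True
    ¬d = True
    (c ∨ m) ∨ d = True
      c ∨ m = True
  ((d ∨ r) ∨ (¬c ∨ ¬u)) → (¬e ∧ ¬m) = True
    (d ∨ r) ∨ (¬c ∨ ¬u) = True
      d ∨ r = True
      ¬c ∨ ¬u = False
        ¬c = False
        ¬u = False
    ¬e ∧ ¬m = True
      ¬e = True
      ¬m = True
Both conjuncts True, so the formula holds.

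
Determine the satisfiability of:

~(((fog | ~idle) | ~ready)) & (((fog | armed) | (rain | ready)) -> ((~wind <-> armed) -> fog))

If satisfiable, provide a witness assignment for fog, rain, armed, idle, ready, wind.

fog: False, rain: False, armed: True, idle: True, ready: True, wind: True

  ~(((fog | ~idle) | ~ready)) = True
    (fog | ~idle) | ~ready = False
      fog | ~idle = False
        ~idle = False
      ~ready = False
  ((fog | armed) | (rain | ready)) -> ((~wind <-> armed) -> fog) = True
    (fog | armed) | (rain | ready) = True
      fog | armed = True
      rain | ready = True
    (~wind <-> armed) -> fog = True
      ~wind <-> armed = False
        ~wind = False
Both conjuncts True, so the formula holds.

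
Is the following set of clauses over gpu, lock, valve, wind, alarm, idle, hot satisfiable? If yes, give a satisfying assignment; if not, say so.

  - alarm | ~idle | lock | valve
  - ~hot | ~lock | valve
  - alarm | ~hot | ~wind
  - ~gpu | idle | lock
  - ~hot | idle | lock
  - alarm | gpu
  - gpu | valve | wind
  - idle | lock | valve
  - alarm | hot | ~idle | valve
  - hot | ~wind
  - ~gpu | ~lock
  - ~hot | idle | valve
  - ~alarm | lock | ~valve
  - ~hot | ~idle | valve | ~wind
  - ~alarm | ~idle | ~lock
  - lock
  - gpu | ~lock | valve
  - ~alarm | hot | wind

gpu = False; lock = True; valve = True; wind = False; alarm = True; idle = False; hot = True

Unit clause (lock) forces lock = True.
In (~gpu | ~lock) only ~gpu is left, so gpu = False.
In (gpu | ~lock | valve) only valve is left, so valve = True.
In (alarm | gpu) only alarm is left, so alarm = True.
In (~alarm | ~idle | ~lock) only ~idle is left, so idle = False.
Set wind = False.
  then (~alarm | hot | wind) forces hot = True.
All clauses satisfied.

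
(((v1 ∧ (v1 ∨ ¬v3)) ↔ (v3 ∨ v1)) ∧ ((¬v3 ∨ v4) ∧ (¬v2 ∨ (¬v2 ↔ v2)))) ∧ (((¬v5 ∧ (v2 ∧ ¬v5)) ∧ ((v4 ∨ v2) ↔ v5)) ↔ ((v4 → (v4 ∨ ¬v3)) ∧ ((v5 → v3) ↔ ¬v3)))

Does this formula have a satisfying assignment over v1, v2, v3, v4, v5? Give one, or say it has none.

v1: False, v2: False, v3: False, v4: False, v5: True

  ((v1 ∧ (v1 ∨ ¬v3)) ↔ (v3 ∨ v1)) ∧ ((¬v3 ∨ v4) ∧ (¬v2 ∨ (¬v2 ↔ v2))) = True
    (v1 ∧ (v1 ∨ ¬v3)) ↔ (v3 ∨ v1) = True
      v1 ∧ (v1 ∨ ¬v3) = False
        v1 ∨ ¬v3 = True
          ¬v3 = True
      v3 ∨ v1 = False
    (¬v3 ∨ v4) ∧ (¬v2 ∨ (¬v2 ↔ v2)) = True
      ¬v3 ∨ v4 = True
        ¬v3 = True
      ¬v2 ∨ (¬v2 ↔ v2) = True
        ¬v2 = True
        ¬v2 ↔ v2 = False
          ¬v2 = True
  ((¬v5 ∧ (v2 ∧ ¬v5)) ∧ ((v4 ∨ v2) ↔ v5)) ↔ ((v4 → (v4 ∨ ¬v3)) ∧ ((v5 → v3) ↔ ¬v3)) = True
    (¬v5 ∧ (v2 ∧ ¬v5)) ∧ ((v4 ∨ v2) ↔ v5) = False
      ¬v5 ∧ (v2 ∧ ¬v5) = False
        ¬v5 = False
        v2 ∧ ¬v5 = False
          ¬v5 = False
      (v4 ∨ v2) ↔ v5 = False
        v4 ∨ v2 = False
    (v4 → (v4 ∨ ¬v3)) ∧ ((v5 → v3) ↔ ¬v3) = False
      v4 → (v4 ∨ ¬v3) = True
        v4 ∨ ¬v3 = True
          ¬v3 = True
      (v5 → v3) ↔ ¬v3 = False
        v5 → v3 = False
        ¬v3 = True
Both conjuncts True, so the formula holds.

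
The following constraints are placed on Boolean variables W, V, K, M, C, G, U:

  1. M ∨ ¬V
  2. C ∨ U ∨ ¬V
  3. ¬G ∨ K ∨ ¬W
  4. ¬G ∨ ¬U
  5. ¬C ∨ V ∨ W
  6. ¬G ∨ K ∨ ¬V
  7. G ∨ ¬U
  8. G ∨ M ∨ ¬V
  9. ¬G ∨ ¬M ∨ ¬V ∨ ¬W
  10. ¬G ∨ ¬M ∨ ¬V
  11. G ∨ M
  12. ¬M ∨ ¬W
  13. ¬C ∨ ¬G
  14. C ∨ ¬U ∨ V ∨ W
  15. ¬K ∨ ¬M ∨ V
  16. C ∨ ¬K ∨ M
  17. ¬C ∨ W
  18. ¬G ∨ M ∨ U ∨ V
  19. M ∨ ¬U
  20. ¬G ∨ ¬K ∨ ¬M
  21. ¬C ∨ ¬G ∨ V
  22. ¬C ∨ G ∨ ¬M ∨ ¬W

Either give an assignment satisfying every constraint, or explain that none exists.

W=F, V=F, K=F, M=T, C=F, G=F, U=F

Set W = False.
  then (¬C ∨ W) forces C = False.
Set V = False.
  then (C ∨ ¬U ∨ V ∨ W) forces U = False.
Try K = True:
  (¬K ∨ ¬M ∨ V) forces M = False.
  clause (C ∨ ¬K ∨ M) is falsified — backtrack.
So K = False.
Set M = True.
Set G = False.
All clauses satisfied.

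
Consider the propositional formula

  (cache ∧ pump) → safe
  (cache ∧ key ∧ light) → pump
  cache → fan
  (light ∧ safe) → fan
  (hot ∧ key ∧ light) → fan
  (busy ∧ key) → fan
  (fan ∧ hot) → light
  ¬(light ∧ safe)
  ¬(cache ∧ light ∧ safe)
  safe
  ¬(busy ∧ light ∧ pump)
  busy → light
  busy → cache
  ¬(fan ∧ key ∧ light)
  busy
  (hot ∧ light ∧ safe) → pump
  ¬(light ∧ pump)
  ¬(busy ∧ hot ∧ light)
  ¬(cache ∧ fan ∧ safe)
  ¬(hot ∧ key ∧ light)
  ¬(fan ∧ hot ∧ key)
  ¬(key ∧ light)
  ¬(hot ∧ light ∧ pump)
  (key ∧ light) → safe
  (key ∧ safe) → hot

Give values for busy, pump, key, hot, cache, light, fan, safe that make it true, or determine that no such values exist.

Case busy = True:
  (safe) forces safe = True.
  (¬light ∨ ¬safe) forces light = False.
  Clause (¬busy ∨ light) is falsified — contradiction.
Case busy = False:
  Clause (busy) is falsified — contradiction.
Both cases fail, so the formula is unsatisfiable.

The formula is unsatisfiable.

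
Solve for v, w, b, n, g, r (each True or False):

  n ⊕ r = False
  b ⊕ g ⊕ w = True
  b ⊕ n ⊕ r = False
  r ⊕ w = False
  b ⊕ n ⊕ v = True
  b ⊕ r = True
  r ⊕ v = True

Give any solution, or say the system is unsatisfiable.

v = False; w = True; b = False; n = True; g = False; r = True

n ⊕ r = T ⊕ T = False ✓
b ⊕ g ⊕ w = F ⊕ F ⊕ T = True ✓
b ⊕ n ⊕ r = F ⊕ T ⊕ T = False ✓
r ⊕ w = T ⊕ T = False ✓
b ⊕ n ⊕ v = F ⊕ T ⊕ F = True ✓
b ⊕ r = F ⊕ T = True ✓
r ⊕ v = T ⊕ F = True ✓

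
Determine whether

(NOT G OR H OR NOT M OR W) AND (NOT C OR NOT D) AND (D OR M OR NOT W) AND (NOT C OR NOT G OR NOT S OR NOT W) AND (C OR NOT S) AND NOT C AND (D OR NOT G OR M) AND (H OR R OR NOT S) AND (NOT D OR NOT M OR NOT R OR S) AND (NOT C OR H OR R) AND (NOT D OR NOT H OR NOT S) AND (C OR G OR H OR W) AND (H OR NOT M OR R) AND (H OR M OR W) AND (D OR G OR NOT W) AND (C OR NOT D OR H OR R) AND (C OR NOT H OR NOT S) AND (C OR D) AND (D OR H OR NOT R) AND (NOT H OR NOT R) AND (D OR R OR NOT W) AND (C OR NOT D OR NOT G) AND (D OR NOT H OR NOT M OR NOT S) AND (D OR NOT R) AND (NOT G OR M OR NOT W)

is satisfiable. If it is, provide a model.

Unit clause (NOT C) forces C = False.
In (C OR D) only D is left, so D = True.
In (C OR NOT D OR NOT G) only NOT G is left, so G = False.
In (C OR NOT S) only NOT S is left, so S = False.
Set R = False.
  then (C OR NOT D OR H OR R) forces H = True.
Set W = True.
Set M = False.
All clauses satisfied.

R = False, G = False, C = False, D = True, W = True, H = True, M = False, S = False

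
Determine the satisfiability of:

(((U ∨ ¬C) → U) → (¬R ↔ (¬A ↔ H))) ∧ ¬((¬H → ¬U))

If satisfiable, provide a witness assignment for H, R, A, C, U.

H: False, R: True, A: False, C: False, U: True

  ((U ∨ ¬C) → U) → (¬R ↔ (¬A ↔ H)) = True
    (U ∨ ¬C) → U = True
      U ∨ ¬C = True
        ¬C = True
    ¬R ↔ (¬A ↔ H) = True
      ¬R = False
      ¬A ↔ H = False
        ¬A = True
  ¬((¬H → ¬U)) = True
    ¬H → ¬U = False
      ¬H = True
      ¬U = False
Both conjuncts True, so the formula holds.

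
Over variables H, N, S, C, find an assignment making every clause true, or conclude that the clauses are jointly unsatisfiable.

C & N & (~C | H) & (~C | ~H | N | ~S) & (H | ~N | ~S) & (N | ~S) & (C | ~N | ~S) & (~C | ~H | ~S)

H = True; N = True; S = False; C = True

Unit clause (C) forces C = True.
Unit clause (N) forces N = True.
In (~C | H) only H is left, so H = True.
In (~C | ~H | ~S) only ~S is left, so S = False.
Check each clause:
  (C): C holds.
  (N): N holds.
  (~C | H): H holds.
  (~C | ~H | N | ~S): N holds.
  (H | ~N | ~S): H holds.
  (N | ~S): N holds.
  (C | ~N | ~S): C holds.
  (~C | ~H | ~S): ~S holds.
All clauses satisfied.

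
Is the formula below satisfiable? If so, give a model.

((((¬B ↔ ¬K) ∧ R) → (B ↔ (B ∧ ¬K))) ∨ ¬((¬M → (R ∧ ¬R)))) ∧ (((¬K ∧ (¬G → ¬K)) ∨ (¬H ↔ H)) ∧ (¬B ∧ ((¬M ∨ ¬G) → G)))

R = False; B = False; G = True; K = False; H = True; M = True

  (((¬B ↔ ¬K) ∧ R) → (B ↔ (B ∧ ¬K))) ∨ ¬((¬M → (R ∧ ¬R))) = True
    ((¬B ↔ ¬K) ∧ R) → (B ↔ (B ∧ ¬K)) = True
      (¬B ↔ ¬K) ∧ R = False
        ¬B ↔ ¬K = True
          ¬B = True
          ¬K = True
      B ↔ (B ∧ ¬K) = True
        B ∧ ¬K = False
          ¬K = True
    ¬((¬M → (R ∧ ¬R))) = False
      ¬M → (R ∧ ¬R) = True
        ¬M = False
        R ∧ ¬R = False
          ¬R = True
  ((¬K ∧ (¬G → ¬K)) ∨ (¬H ↔ H)) ∧ (¬B ∧ ((¬M ∨ ¬G) → G)) = True
    (¬K ∧ (¬G → ¬K)) ∨ (¬H ↔ H) = True
      ¬K ∧ (¬G → ¬K) = True
        ¬K = True
        ¬G → ¬K = True
          ¬G = False
          ¬K = True
      ¬H ↔ H = False
        ¬H = False
    ¬B ∧ ((¬M ∨ ¬G) → G) = True
      ¬B = True
      (¬M ∨ ¬G) → G = True
        ¬M ∨ ¬G = False
          ¬M = False
          ¬G = False
Both conjuncts True, so the formula holds.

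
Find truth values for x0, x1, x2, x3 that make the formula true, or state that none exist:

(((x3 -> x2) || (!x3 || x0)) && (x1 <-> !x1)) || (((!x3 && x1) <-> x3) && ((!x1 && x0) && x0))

x0=T, x1=F, x2=T, x3=F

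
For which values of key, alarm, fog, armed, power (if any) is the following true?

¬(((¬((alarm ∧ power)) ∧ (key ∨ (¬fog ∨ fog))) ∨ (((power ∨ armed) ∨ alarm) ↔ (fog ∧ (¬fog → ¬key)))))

key = False, alarm = True, fog = False, armed = False, power = True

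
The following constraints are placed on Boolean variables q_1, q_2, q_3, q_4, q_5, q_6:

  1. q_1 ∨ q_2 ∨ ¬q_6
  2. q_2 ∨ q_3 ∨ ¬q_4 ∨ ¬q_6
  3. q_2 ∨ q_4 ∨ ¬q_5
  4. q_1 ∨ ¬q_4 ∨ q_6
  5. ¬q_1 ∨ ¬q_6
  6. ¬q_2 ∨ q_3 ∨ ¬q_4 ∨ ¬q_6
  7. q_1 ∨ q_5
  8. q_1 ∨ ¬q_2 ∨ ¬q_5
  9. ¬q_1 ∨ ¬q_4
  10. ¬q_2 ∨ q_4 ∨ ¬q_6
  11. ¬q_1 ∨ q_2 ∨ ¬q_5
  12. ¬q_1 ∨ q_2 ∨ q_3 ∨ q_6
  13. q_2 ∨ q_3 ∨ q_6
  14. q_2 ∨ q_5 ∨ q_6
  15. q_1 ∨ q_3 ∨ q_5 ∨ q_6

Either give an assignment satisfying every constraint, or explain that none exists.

q_1 = True, q_2 = True, q_3 = False, q_4 = False, q_5 = False, q_6 = False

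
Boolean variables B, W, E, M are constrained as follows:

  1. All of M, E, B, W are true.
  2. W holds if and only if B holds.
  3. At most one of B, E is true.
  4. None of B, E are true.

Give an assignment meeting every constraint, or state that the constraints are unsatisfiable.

The formula is unsatisfiable.

Case B = True:
  Constraint (4) is violated (B=T) — contradiction.
Case B = False:
  Constraint (1) is violated (B=F) — contradiction.
Both cases fail — unsatisfiable.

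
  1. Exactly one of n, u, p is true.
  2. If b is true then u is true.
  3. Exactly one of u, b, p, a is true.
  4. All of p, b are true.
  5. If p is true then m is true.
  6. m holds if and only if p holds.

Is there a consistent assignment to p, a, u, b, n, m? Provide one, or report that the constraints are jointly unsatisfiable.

Case b = True:
  (2) with b=T forces u = True.
  Constraint (3) is violated (u=T, b=T) — contradiction.
Case b = False:
  Constraint (4) is violated (b=F) — contradiction.
Both cases fail — unsatisfiable.

Unsatisfiable — no assignment works.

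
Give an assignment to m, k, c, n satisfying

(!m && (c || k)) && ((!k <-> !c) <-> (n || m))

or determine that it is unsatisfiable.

m: False, k: True, c: False, n: False

  !m && (c || k) = True
    !m = True
    c || k = True
  (!k <-> !c) <-> (n || m) = True
    !k <-> !c = False
      !k = False
      !c = True
    n || m = False
Both conjuncts True, so the formula holds.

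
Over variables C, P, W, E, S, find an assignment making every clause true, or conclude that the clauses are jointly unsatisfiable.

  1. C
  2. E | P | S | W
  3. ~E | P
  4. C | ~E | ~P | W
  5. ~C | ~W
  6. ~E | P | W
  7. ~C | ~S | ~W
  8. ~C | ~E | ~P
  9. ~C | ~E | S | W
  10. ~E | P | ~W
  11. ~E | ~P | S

C=T, P=T, W=F, E=F, S=T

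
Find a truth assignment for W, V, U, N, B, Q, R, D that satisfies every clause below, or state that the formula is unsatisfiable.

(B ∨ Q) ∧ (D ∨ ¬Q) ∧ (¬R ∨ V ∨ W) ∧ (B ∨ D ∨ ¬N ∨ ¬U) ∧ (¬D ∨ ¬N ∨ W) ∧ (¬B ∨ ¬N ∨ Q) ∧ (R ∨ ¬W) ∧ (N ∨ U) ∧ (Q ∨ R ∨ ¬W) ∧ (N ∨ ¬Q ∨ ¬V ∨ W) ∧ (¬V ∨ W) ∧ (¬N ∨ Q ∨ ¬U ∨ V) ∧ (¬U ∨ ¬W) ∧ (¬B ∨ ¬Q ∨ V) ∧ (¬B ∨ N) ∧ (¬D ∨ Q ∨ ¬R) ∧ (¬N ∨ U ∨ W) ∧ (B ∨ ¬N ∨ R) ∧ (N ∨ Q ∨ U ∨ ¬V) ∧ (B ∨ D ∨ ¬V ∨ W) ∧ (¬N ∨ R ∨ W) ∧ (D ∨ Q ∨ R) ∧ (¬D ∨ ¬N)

Set W = False.
  then (¬V ∨ W) forces V = False.
  then (¬R ∨ V ∨ W) forces R = False.
  then (¬N ∨ R ∨ W) forces N = False.
  then (N ∨ U) forces U = True.
  then (¬B ∨ N) forces B = False.
  then (B ∨ Q) forces Q = True.
  then (D ∨ ¬Q) forces D = True.
All clauses satisfied.

W = False, V = False, U = True, N = False, B = False, Q = True, R = False, D = True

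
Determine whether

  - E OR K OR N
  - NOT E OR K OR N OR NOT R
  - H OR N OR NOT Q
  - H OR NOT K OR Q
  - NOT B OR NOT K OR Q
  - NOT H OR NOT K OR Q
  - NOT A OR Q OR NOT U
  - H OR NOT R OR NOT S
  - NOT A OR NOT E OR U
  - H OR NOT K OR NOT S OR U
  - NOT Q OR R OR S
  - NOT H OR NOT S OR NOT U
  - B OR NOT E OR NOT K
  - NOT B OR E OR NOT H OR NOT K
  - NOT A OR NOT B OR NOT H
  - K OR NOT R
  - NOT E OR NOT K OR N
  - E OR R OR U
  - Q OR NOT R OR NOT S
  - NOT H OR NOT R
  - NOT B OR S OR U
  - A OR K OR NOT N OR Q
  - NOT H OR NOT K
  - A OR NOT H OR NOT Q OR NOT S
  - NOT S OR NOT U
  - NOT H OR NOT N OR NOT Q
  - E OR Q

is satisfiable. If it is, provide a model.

A=F, S=F, K=T, R=T, H=F, U=T, E=T, N=T, B=T, Q=T

Set A = False.
Set S = False.
Set K = True.
  then (NOT H OR NOT K) forces H = False.
  then (H OR NOT K OR Q) forces Q = True.
  then (NOT Q OR R OR S) forces R = True.
  then (H OR N OR NOT Q) forces N = True.
Set U = True.
Set E = True.
  then (B OR NOT E OR NOT K) forces B = True.
All clauses satisfied.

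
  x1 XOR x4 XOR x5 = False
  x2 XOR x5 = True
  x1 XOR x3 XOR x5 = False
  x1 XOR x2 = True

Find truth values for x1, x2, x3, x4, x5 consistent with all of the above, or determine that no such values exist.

x1 = False, x2 = True, x3 = False, x4 = False, x5 = False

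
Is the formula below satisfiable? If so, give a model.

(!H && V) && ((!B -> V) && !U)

U = False, H = False, V = True, B = False

  !H && V = True
    !H = True
  (!B -> V) && !U = True
    !B -> V = True
      !B = True
    !U = True
Both conjuncts True, so the formula holds.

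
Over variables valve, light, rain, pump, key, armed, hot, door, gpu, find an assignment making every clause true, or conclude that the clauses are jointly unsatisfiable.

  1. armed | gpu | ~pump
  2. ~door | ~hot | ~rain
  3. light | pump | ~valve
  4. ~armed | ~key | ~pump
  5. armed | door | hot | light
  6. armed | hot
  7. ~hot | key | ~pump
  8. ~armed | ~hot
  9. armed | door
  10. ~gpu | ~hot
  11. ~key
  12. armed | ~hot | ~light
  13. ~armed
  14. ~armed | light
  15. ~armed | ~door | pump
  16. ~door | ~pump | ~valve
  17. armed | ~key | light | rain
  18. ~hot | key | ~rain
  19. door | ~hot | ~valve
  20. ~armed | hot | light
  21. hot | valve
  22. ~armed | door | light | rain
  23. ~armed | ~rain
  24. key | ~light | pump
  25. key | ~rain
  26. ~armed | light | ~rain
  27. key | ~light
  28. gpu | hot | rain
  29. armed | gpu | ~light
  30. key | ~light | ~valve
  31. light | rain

Case key = True:
  Clause (~key) is falsified — contradiction.
Case key = False:
  (~armed) forces armed = False.
  (armed | hot) forces hot = True.
  (~hot | key | ~pump) forces pump = False.
  (armed | door) forces door = True.
  (~door | ~hot | ~rain) forces rain = False.
  (~gpu | ~hot) forces gpu = False.
  (armed | ~hot | ~light) forces light = False.
  Clause (light | rain) is falsified — contradiction.
Both cases fail, so the formula is unsatisfiable.

Unsatisfiable — no assignment works.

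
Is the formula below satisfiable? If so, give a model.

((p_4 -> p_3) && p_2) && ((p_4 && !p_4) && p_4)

UNSATISFIABLE

Case p_4 = True: the conjunct !p_4 is False.
Case p_4 = False: the conjunct p_4 is False.
Both cases fail — unsatisfiable.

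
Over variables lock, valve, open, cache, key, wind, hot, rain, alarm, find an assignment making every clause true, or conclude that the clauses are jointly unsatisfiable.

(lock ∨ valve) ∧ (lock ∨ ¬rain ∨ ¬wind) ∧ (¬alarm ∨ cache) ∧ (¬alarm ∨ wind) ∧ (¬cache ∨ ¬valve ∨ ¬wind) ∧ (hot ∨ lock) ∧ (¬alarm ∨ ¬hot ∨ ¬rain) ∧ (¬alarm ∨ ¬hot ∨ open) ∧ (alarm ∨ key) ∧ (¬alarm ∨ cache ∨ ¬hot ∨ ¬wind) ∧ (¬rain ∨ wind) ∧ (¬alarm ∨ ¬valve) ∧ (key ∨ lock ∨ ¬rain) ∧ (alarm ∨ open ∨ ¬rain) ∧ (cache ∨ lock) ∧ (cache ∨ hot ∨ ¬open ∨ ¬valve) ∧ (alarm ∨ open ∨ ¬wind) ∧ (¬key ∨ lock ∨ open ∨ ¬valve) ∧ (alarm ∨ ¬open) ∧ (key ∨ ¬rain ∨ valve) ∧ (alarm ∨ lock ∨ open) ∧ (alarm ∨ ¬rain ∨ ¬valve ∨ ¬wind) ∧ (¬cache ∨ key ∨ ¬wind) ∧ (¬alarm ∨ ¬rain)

lock = True, valve = False, open = False, cache = True, key = True, wind = True, hot = False, rain = False, alarm = True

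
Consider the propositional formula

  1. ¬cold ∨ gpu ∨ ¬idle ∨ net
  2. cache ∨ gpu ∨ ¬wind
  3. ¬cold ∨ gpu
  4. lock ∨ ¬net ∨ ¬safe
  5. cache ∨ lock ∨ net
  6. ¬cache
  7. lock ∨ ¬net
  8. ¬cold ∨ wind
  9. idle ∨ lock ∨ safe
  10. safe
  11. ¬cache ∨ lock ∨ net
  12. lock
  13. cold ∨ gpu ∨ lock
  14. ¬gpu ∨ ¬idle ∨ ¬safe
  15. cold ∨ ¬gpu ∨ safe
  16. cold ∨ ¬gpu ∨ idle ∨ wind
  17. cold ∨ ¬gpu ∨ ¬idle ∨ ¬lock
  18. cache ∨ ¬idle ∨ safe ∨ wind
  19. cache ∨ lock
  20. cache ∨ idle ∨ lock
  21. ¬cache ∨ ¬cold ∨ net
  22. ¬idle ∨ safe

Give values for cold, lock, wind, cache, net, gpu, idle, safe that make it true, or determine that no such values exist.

cold = True, lock = True, wind = True, cache = False, net = True, gpu = True, idle = False, safe = True

Unit clause (¬cache) forces cache = False.
Unit clause (safe) forces safe = True.
Unit clause (lock) forces lock = True.
Set cold = True.
  then (¬cold ∨ gpu) forces gpu = True.
  then (¬cold ∨ wind) forces wind = True.
  then (¬gpu ∨ ¬idle ∨ ¬safe) forces idle = False.
Set net = True.
All clauses satisfied.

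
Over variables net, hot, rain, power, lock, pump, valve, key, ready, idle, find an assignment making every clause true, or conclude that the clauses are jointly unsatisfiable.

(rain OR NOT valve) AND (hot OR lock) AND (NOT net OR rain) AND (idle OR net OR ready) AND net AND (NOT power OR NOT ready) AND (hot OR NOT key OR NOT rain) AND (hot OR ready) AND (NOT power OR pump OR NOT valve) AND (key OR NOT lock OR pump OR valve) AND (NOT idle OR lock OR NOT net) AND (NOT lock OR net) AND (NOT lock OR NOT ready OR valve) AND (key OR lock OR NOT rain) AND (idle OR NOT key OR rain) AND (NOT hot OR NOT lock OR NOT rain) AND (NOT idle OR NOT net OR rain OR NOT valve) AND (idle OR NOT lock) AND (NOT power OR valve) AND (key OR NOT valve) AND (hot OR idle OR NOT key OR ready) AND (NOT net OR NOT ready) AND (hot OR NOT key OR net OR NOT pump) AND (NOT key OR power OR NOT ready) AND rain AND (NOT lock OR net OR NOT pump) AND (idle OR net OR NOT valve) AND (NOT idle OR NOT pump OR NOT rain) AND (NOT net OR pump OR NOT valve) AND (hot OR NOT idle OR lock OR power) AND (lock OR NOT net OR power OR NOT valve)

Unit clause (net) forces net = True.
In (NOT net OR NOT ready) only NOT ready is left, so ready = False.
Unit clause (rain) forces rain = True.
In (hot OR ready) only hot is left, so hot = True.
In (NOT hot OR NOT lock OR NOT rain) only NOT lock is left, so lock = False.
In (NOT idle OR lock OR NOT net) only NOT idle is left, so idle = False.
In (key OR lock OR NOT rain) only key is left, so key = True.
Set power = False.
  then (lock OR NOT net OR power OR NOT valve) forces valve = False.
Set pump = False.
All clauses satisfied.

net = True, hot = True, rain = True, power = False, lock = False, pump = False, valve = False, key = True, ready = False, idle = False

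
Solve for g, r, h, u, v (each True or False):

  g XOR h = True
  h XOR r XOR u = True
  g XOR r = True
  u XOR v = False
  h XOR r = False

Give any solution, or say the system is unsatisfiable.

g=T; r=F; h=F; u=T; v=T

g XOR h = T XOR F = True ✓
h XOR r XOR u = F XOR F XOR T = True ✓
g XOR r = T XOR F = True ✓
u XOR v = T XOR T = False ✓
h XOR r = F XOR F = False ✓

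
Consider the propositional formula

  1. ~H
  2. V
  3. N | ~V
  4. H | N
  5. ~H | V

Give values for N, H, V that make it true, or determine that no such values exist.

Unit clause (~H) forces H = False.
Unit clause (V) forces V = True.
In (N | ~V) only N is left, so N = True.
Check each clause:
  (~H): ~H holds.
  (V): V holds.
  (N | ~V): N holds.
  (H | N): N holds.
  (~H | V): ~H holds.
All clauses satisfied.

N = True, H = False, V = True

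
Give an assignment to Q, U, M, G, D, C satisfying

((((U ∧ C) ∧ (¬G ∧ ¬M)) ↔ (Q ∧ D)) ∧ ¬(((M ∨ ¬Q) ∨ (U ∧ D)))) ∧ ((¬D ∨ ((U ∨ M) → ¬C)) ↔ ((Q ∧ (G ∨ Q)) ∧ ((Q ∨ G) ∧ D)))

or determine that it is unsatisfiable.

Case Q = True: the formula simplifies to ((((U ∧ C) ∧ (¬G ∧ ¬M)) ↔ D) ∧ ¬((M ∨ (U ∧ D)))) ∧ ((¬D ∨ ((U ∨ M) → ¬C)) ↔ D).
  D = True: simplifies to (((U ∧ C) ∧ (¬G ∧ ¬M)) ∧ ¬((M ∨ U))) ∧ ((U ∨ M) → ¬C).
    U = True: the conjunct ¬((M ∨ U)) becomes ¬((M ∨ True)) = False.
    U = False: the conjunct U is False.
  D = False: the conjunct (¬D ∨ ((U ∨ M) → ¬C)) ↔ D becomes (True ∨ ((U ∨ M) → ¬C)) ↔ False = False.
Case Q = False: the conjunct ¬(((M ∨ ¬Q) ∨ (U ∧ D))) becomes ¬((True ∨ (U ∧ D))) = False.
Both cases fail — unsatisfiable.

Unsatisfiable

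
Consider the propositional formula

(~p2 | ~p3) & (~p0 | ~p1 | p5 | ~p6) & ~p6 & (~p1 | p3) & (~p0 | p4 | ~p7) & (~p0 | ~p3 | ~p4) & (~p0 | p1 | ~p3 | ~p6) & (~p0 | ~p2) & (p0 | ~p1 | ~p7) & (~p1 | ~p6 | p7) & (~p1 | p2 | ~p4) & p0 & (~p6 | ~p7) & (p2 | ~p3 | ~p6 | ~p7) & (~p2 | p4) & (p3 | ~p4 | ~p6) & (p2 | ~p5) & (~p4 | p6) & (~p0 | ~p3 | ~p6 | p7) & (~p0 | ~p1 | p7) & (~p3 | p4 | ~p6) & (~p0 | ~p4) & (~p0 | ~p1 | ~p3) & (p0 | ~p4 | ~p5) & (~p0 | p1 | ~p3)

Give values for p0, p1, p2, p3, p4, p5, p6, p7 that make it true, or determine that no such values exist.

p0: True; p1: False; p2: False; p3: False; p4: False; p5: False; p6: False; p7: False

Unit clause (~p6) forces p6 = False.
Unit clause (p0) forces p0 = True.
In (~p4 | p6) only ~p4 is left, so p4 = False.
In (~p0 | p4 | ~p7) only ~p7 is left, so p7 = False.
In (~p0 | ~p2) only ~p2 is left, so p2 = False.
In (p2 | ~p5) only ~p5 is left, so p5 = False.
In (~p0 | ~p1 | p7) only ~p1 is left, so p1 = False.
In (~p0 | p1 | ~p3) only ~p3 is left, so p3 = False.
All clauses satisfied.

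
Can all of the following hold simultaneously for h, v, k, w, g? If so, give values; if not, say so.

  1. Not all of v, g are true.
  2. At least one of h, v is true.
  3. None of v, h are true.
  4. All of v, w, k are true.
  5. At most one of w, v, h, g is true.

Unsatisfiable — no assignment works.

Case v = True:
  Constraint (3) is violated (v=T) — contradiction.
Case v = False:
  Constraint (4) is violated (v=F) — contradiction.
Both cases fail — unsatisfiable.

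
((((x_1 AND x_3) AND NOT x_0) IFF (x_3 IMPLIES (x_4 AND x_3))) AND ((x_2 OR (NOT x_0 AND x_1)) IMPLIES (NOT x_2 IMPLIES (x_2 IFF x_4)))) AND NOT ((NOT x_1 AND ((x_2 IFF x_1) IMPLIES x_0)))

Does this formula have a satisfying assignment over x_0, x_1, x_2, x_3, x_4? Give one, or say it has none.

x_0 = True, x_1 = True, x_2 = True, x_3 = True, x_4 = False

  (((x_1 AND x_3) AND NOT x_0) IFF (x_3 IMPLIES (x_4 AND x_3))) AND ((x_2 OR (NOT x_0 AND x_1)) IMPLIES (NOT x_2 IMPLIES (x_2 IFF x_4))) = True
    ((x_1 AND x_3) AND NOT x_0) IFF (x_3 IMPLIES (x_4 AND x_3)) = True
      (x_1 AND x_3) AND NOT x_0 = False
        x_1 AND x_3 = True
        NOT x_0 = False
      x_3 IMPLIES (x_4 AND x_3) = False
        x_4 AND x_3 = False
    (x_2 OR (NOT x_0 AND x_1)) IMPLIES (NOT x_2 IMPLIES (x_2 IFF x_4)) = True
      x_2 OR (NOT x_0 AND x_1) = True
        NOT x_0 AND x_1 = False
          NOT x_0 = False
      NOT x_2 IMPLIES (x_2 IFF x_4) = True
        NOT x_2 = False
        x_2 IFF x_4 = False
  NOT ((NOT x_1 AND ((x_2 IFF x_1) IMPLIES x_0))) = True
    NOT x_1 AND ((x_2 IFF x_1) IMPLIES x_0) = False
      NOT x_1 = False
      (x_2 IFF x_1) IMPLIES x_0 = True
        x_2 IFF x_1 = True
Both conjuncts True, so the formula holds.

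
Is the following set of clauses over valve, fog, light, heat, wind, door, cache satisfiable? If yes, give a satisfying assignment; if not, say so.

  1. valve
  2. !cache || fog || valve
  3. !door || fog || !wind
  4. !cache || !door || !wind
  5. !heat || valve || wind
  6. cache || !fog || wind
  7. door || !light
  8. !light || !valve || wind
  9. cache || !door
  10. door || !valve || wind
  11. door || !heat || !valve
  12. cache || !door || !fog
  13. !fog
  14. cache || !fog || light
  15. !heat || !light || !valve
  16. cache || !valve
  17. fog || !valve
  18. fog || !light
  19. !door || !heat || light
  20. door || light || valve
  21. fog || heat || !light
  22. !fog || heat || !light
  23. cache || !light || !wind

Unsatisfiable — no assignment works.

Case valve = True:
  (!fog) forces fog = False.
  Clause (fog || !valve) is falsified — contradiction.
Case valve = False:
  Clause (valve) is falsified — contradiction.
Both cases fail, so the formula is unsatisfiable.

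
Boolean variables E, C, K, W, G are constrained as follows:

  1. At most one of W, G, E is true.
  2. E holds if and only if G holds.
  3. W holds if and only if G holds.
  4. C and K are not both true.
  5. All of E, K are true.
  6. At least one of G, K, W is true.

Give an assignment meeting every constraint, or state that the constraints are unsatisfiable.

Case E = True:
  (1) with E=T forces W = False.
  (1) with E=T forces G = False.
  Constraint (2) is violated (E=T, G=F) — contradiction.
Case E = False:
  Constraint (5) is violated (E=F) — contradiction.
Both cases fail — unsatisfiable.

Unsatisfiable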